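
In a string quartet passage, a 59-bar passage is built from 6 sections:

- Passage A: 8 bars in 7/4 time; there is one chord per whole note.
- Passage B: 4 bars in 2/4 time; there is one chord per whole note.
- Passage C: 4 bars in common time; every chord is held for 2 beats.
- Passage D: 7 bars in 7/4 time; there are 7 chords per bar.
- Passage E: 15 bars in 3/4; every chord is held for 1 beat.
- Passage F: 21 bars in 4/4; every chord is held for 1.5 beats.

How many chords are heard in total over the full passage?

A: 8·7 = 56 beats, 56/4 = 14 chords.
B: 4·2 = 8 beats, 8/4 = 2 chords.
C: 4·4 = 16 beats, 16/2 = 8 chords.
D: 7·7 = 49 beats, 49/1 = 49 chords.
E: 15·3 = 45 beats, 45/1 = 45 chords.
F: 21·4 = 84 beats, 84/1.5 = 56 chords.
Total: 14 + 2 + 8 + 49 + 45 + 56 = 174.

174 chords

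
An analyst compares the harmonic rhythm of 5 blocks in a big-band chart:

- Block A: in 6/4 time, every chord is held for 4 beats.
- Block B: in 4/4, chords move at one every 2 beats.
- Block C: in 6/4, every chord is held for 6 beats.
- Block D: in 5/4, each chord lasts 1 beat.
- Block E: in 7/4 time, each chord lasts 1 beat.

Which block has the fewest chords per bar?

A: 6/4 = 1.5 chords/bar.
B: 4/2 = 2 chords/bar.
C: 6/6 = 1 chord/bar.
D: 5/1 = 5 chords/bar.
E: 7/1 = 7 chords/bar.
Slowest is C at 1 chords/bar.

Block C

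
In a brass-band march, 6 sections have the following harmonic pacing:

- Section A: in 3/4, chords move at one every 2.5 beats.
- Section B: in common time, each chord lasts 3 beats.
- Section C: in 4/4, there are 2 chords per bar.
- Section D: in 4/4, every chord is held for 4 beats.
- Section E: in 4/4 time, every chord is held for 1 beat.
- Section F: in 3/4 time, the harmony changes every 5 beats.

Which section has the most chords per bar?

Section E

A: each chord is 2.5 beats in 3/4, so 1.2 per bar.
B: each chord is 3 beats in 4/4, so 4/3 per bar.
C: each chord is 2 beats in 4/4, so 2 per bar.
D: each chord is 4 beats in 4/4, so 1 per bar.
E: each chord is 1 beat in 4/4, so 4 per bar.
F: each chord is 5 beats in 3/4, so 0.6 per bar.
Fastest is E at 4 chords/bar.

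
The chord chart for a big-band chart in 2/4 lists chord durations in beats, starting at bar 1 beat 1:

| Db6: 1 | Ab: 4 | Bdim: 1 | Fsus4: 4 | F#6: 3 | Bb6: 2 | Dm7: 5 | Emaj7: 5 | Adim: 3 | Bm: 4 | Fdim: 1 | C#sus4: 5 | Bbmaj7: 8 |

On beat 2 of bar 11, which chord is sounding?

Emaj7

Beat 2 of bar 11 is beat (11−1)×2 + 2 = 22 overall.
Running totals: Db6 ends at 1, Ab ends at 5, Bdim ends at 6, Fsus4 ends at 10, F#6 ends at 13, Bb6 ends at 15, Dm7 ends at 20, Emaj7 ends at 25.
Beat 22 falls within Emaj7.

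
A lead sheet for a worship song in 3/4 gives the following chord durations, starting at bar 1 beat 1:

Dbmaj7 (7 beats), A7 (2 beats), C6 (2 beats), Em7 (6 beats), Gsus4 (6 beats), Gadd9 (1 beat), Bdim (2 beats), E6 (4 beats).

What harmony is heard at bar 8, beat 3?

Beat 3 of bar 8 is beat (8−1)×3 + 3 = 24 overall.
Running totals: Dbmaj7 ends at 7, A7 ends at 9, C6 ends at 11, Em7 ends at 17, Gsus4 ends at 23, Gadd9 ends at 24.
Beat 24 falls within Gadd9.

Gadd9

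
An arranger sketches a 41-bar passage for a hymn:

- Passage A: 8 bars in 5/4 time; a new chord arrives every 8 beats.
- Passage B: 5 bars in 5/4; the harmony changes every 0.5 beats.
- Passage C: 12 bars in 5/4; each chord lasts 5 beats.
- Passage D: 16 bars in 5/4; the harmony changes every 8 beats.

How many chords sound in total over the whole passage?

77 chords

A: 8 bars × 5 beats = 40 beats; 8 beats/chord → 5 chords.
B: 5 bars × 5 beats = 25 beats; 0.5 beats/chord → 50 chords.
C: 12 bars × 5 beats = 60 beats; 5 beats/chord → 12 chords.
D: 16 bars × 5 beats = 80 beats; 8 beats/chord → 10 chords.
Total: 5 + 50 + 12 + 10 = 77.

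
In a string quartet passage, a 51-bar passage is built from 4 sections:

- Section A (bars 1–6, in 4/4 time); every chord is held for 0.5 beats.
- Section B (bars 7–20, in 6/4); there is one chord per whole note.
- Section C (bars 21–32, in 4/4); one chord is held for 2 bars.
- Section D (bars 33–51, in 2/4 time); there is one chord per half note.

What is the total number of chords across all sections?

A: 6 bars × 4 beats = 24 beats; 0.5 beats/chord → 48 chords.
B: 14 bars × 6 beats = 84 beats; 4 beats/chord → 21 chords.
C: 12 bars × 4 beats = 48 beats; 8 beats/chord → 6 chords.
D: 19 bars × 2 beats = 38 beats; 2 beats/chord → 19 chords.
Total: 48 + 21 + 6 + 19 = 94.

94 chords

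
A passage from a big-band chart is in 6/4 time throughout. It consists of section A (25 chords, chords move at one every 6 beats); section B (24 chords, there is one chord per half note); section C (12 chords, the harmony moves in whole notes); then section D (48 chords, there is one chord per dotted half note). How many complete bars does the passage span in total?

65 bars

A: 25 × 6 = 150 beats = 25 bars.
B: 24 × 2 = 48 beats = 8 bars.
C: 12 × 4 = 48 beats = 8 bars.
D: 48 × 3 = 144 beats = 24 bars.
Total: 25 + 8 + 8 + 24 = 65 bars.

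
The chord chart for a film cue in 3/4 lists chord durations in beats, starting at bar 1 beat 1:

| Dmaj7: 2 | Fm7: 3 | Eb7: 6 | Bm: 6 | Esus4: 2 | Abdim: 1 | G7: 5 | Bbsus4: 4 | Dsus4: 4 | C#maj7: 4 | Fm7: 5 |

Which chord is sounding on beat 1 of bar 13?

C#maj7

Beat 1 of bar 13 is beat (13−1)×3 + 1 = 37 overall.
Running totals: Dmaj7 ends at 2, Fm7 ends at 5, Eb7 ends at 11, Bm ends at 17, Esus4 ends at 19, Abdim ends at 20, G7 ends at 25, Bbsus4 ends at 29, Dsus4 ends at 33, C#maj7 ends at 37.
Beat 37 falls within C#maj7.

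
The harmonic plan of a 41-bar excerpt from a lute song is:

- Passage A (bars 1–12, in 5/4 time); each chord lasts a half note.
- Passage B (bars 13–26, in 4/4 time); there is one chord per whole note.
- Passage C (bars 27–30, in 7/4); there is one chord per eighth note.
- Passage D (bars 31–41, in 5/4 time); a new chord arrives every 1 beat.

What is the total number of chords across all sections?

A: 12·5 = 60 beats, 60/2 = 30 chords.
B: 14·4 = 56 beats, 56/4 = 14 chords.
C: 4·7 = 28 beats, 28/0.5 = 56 chords.
D: 11·5 = 55 beats, 55/1 = 55 chords.
Total: 30 + 14 + 56 + 55 = 155.

155 chords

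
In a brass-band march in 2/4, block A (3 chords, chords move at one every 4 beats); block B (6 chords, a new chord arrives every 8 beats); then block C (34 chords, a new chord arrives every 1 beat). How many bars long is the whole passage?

47 bars

A: 3 × 4 = 12 beats = 6 bars.
B: 6 × 8 = 48 beats = 24 bars.
C: 34 × 1 = 34 beats = 17 bars.
Total: 6 + 24 + 17 = 47 bars.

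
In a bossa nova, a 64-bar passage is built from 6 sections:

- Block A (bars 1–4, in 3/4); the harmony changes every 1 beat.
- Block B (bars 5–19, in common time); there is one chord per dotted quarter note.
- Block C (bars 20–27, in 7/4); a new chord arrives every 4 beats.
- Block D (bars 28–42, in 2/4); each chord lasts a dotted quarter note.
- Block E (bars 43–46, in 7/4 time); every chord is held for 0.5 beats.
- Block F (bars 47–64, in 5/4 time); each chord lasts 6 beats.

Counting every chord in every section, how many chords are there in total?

A has 12 beats and chords last 1 each, so 12 chords.
B has 60 beats and chords last 1.5 each, so 40 chords.
C has 56 beats and chords last 4 each, so 14 chords.
D has 30 beats and chords last 1.5 each, so 20 chords.
E has 28 beats and chords last 0.5 each, so 56 chords.
F has 90 beats and chords last 6 each, so 15 chords.
Total: 12 + 40 + 14 + 20 + 56 + 15 = 157.

157 chords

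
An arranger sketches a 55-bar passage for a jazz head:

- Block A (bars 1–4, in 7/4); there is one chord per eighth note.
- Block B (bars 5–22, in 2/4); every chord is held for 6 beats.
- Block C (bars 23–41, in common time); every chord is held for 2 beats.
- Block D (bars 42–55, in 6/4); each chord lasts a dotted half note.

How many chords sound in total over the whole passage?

A: 4·7 = 28 beats, 28/0.5 = 56 chords.
B: 18·2 = 36 beats, 36/6 = 6 chords.
C: 19·4 = 76 beats, 76/2 = 38 chords.
D: 14·6 = 84 beats, 84/3 = 28 chords.
Total: 56 + 6 + 38 + 28 = 128.

128 chords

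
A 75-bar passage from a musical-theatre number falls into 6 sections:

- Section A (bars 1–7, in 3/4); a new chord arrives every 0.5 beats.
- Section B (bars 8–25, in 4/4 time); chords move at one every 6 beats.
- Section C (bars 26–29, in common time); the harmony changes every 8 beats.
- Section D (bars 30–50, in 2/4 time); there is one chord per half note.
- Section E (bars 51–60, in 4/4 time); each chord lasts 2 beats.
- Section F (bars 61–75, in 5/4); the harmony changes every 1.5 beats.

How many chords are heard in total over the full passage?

147 chords

A: 7 bars × 3 beats = 21 beats; 0.5 beats/chord → 42 chords.
B: 18 bars × 4 beats = 72 beats; 6 beats/chord → 12 chords.
C: 4 bars × 4 beats = 16 beats; 8 beats/chord → 2 chords.
D: 21 bars × 2 beats = 42 beats; 2 beats/chord → 21 chords.
E: 10 bars × 4 beats = 40 beats; 2 beats/chord → 20 chords.
F: 15 bars × 5 beats = 75 beats; 1.5 beats/chord → 50 chords.
Total: 42 + 12 + 2 + 21 + 20 + 50 = 147.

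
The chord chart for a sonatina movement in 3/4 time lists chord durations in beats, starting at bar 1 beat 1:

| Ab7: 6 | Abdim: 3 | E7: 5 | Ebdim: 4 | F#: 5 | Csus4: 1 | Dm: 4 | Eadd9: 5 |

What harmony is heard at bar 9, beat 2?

Beat 2 of bar 9 is beat (9−1)×3 + 2 = 26 overall.
Running totals: Ab7 ends at 6, Abdim ends at 9, E7 ends at 14, Ebdim ends at 18, F# ends at 23, Csus4 ends at 24, Dm ends at 28.
Beat 26 falls within Dm.

Dm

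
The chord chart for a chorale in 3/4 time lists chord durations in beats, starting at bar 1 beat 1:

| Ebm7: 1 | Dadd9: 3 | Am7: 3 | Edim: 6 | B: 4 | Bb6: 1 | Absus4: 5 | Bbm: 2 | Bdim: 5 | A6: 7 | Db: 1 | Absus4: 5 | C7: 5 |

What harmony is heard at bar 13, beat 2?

Beat 2 of bar 13 is beat (13−1)×3 + 2 = 38 overall.
Running totals: Ebm7 ends at 1, Dadd9 ends at 4, Am7 ends at 7, Edim ends at 13, B ends at 17, Bb6 ends at 18, Absus4 ends at 23, Bbm ends at 25, Bdim ends at 30, A6 ends at 37, Db ends at 38.
Beat 38 falls within Db.

Db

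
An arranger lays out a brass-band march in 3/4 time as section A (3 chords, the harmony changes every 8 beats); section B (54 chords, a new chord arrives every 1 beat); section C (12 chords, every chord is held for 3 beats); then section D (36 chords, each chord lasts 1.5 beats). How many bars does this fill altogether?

56 bars

A: 3 × 8 = 24 beats = 8 bars.
B: 54 × 1 = 54 beats = 18 bars.
C: 12 × 3 = 36 beats = 12 bars.
D: 36 × 1.5 = 54 beats = 18 bars.
Total: 8 + 18 + 12 + 18 = 56 bars.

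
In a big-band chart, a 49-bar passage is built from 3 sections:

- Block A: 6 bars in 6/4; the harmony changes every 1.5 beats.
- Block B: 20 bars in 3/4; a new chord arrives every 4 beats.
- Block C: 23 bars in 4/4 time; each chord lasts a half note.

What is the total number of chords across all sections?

85 chords

A has 36 beats and chords last 1.5 each, so 24 chords.
B has 60 beats and chords last 4 each, so 15 chords.
C has 92 beats and chords last 2 each, so 46 chords.
Total: 24 + 15 + 46 = 85.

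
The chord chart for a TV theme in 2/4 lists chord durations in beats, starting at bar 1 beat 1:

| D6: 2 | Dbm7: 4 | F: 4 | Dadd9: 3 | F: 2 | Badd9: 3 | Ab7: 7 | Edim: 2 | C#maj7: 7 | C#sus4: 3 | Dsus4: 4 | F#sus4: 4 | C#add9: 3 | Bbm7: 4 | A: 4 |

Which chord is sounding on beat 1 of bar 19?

C#sus4

Beat 1 of bar 19 is beat (19−1)×2 + 1 = 37 overall.
Running totals: D6 ends at 2, Dbm7 ends at 6, F ends at 10, Dadd9 ends at 13, F ends at 15, Badd9 ends at 18, Ab7 ends at 25, Edim ends at 27, C#maj7 ends at 34, C#sus4 ends at 37.
Beat 37 falls within C#sus4.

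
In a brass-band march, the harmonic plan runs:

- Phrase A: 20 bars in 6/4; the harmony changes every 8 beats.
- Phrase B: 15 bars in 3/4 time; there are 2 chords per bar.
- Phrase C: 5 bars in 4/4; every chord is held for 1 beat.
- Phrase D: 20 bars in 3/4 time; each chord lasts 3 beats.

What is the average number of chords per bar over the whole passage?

A: 20 bars of 6 beats is 120 beats; at 8 beats each that's 15 chords.
B: 15 bars of 3 beats is 45 beats; at 1.5 beats each that's 30 chords.
C: 5 bars of 4 beats is 20 beats; at 1 beat each that's 20 chords.
D: 20 bars of 3 beats is 60 beats; at 3 beats each that's 20 chords.
Overall: 85 chords over 60 bars → 85/60 = 17/12 chords per bar.

17/12 chords per bar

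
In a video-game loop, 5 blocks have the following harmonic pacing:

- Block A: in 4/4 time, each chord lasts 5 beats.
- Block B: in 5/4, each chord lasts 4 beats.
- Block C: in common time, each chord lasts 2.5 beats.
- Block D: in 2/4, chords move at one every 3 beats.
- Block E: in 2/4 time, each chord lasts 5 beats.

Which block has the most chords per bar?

Block C

A: 4 beats/bar ÷ 5 beats/chord = 0.8 chords/bar.
B: 5 beats/bar ÷ 4 beats/chord = 1.25 chords/bar.
C: 4 beats/bar ÷ 2.5 beats/chord = 1.6 chords/bar.
D: 2 beats/bar ÷ 3 beats/chord = 2/3 chords/bar.
E: 2 beats/bar ÷ 5 beats/chord = 0.4 chords/bar.
Fastest is C at 1.6 chords/bar.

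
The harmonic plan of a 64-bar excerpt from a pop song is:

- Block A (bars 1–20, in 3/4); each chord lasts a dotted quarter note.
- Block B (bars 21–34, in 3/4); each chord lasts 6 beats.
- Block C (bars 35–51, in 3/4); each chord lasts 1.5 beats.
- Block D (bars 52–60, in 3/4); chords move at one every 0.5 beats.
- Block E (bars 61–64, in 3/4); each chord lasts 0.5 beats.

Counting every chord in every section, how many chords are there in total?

159 chords

A: 20 bars × 3 beats = 60 beats; 1.5 beats/chord → 40 chords.
B: 14 bars × 3 beats = 42 beats; 6 beats/chord → 7 chords.
C: 17 bars × 3 beats = 51 beats; 1.5 beats/chord → 34 chords.
D: 9 bars × 3 beats = 27 beats; 0.5 beats/chord → 54 chords.
E: 4 bars × 3 beats = 12 beats; 0.5 beats/chord → 24 chords.
Total: 40 + 7 + 34 + 54 + 24 = 159.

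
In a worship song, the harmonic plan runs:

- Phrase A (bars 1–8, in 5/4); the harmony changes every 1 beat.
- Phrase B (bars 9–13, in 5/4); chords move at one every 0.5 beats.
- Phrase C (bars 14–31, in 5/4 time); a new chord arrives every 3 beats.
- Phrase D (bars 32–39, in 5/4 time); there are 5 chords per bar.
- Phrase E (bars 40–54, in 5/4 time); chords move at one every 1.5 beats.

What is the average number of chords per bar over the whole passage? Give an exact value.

35/9 chords per bar

A: 8 bars of 5 beats is 40 beats; at 1 beat each that's 40 chords.
B: 5 bars of 5 beats is 25 beats; at 0.5 beats each that's 50 chords.
C: 18 bars of 5 beats is 90 beats; at 3 beats each that's 30 chords.
D: 8 bars of 5 beats is 40 beats; at 1 beat each that's 40 chords.
E: 15 bars of 5 beats is 75 beats; at 1.5 beats each that's 50 chords.
Overall: 210 chords over 54 bars → 210/54 = 35/9 chords per bar.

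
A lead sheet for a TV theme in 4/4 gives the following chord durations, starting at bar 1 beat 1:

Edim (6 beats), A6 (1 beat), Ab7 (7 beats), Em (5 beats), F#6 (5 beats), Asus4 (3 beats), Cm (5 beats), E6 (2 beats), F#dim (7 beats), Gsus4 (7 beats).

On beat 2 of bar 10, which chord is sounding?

Beat 2 of bar 10 is beat (10−1)×4 + 2 = 38 overall.
Running totals: Edim ends at 6, A6 ends at 7, Ab7 ends at 14, Em ends at 19, F#6 ends at 24, Asus4 ends at 27, Cm ends at 32, E6 ends at 34, F#dim ends at 41.
Beat 38 falls within F#dim.

F#dim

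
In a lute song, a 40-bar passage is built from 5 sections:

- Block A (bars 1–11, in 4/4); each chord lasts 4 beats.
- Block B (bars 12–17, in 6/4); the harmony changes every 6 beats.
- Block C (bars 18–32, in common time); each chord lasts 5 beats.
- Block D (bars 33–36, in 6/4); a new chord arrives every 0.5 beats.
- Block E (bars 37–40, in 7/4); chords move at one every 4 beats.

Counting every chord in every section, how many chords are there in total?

84 chords

A has 44 beats and chords last 4 each, so 11 chords.
B has 36 beats and chords last 6 each, so 6 chords.
C has 60 beats and chords last 5 each, so 12 chords.
D has 24 beats and chords last 0.5 each, so 48 chords.
E has 28 beats and chords last 4 each, so 7 chords.
Total: 11 + 6 + 12 + 48 + 7 = 84.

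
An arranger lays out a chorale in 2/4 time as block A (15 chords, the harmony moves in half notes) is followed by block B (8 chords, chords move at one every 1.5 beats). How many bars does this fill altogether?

21 bars

A: 15 × 2 = 30 beats = 15 bars.
B: 8 × 1.5 = 12 beats = 6 bars.
Total: 15 + 6 = 21 bars.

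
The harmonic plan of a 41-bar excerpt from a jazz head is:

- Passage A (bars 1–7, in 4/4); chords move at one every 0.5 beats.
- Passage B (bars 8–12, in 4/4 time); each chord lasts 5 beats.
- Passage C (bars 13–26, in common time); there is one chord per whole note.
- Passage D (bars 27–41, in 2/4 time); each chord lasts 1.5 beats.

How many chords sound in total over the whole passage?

A: 7·4 = 28 beats, 28/0.5 = 56 chords.
B: 5·4 = 20 beats, 20/5 = 4 chords.
C: 14·4 = 56 beats, 56/4 = 14 chords.
D: 15·2 = 30 beats, 30/1.5 = 20 chords.
Total: 56 + 4 + 14 + 20 = 94.

94 chords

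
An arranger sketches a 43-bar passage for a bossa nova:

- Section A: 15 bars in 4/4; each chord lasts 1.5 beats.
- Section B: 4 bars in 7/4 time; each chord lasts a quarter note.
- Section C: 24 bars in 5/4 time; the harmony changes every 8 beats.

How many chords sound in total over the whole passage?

A: 15 bars × 4 beats = 60 beats; 1.5 beats/chord → 40 chords.
B: 4 bars × 7 beats = 28 beats; 1 beat/chord → 28 chords.
C: 24 bars × 5 beats = 120 beats; 8 beats/chord → 15 chords.
Total: 40 + 28 + 15 = 83.

83 chords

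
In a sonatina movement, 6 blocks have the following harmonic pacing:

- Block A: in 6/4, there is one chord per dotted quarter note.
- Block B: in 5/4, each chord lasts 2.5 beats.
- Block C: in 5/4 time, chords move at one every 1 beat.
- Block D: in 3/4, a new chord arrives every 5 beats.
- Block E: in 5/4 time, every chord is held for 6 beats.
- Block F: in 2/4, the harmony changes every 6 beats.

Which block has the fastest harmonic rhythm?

Block C

A: 6/1.5 = 4 chords/bar.
B: 5/2.5 = 2 chords/bar.
C: 5/1 = 5 chords/bar.
D: 3/5 = 0.6 chords/bar.
E: 5/6 = 5/6 chords/bar.
F: 2/6 = 1/3 chords/bar.
Fastest is C at 5 chords/bar.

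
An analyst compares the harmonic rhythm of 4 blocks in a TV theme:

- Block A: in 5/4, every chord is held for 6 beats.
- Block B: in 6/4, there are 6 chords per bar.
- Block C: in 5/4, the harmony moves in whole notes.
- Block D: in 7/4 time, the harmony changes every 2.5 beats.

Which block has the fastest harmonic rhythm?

Block B

A: 5 beats/bar ÷ 6 beats/chord = 5/6 chords/bar.
B: 6 beats/bar ÷ 1 beat/chord = 6 chords/bar.
C: 5 beats/bar ÷ 4 beats/chord = 1.25 chords/bar.
D: 7 beats/bar ÷ 2.5 beats/chord = 2.8 chords/bar.
Fastest is B at 6 chords/bar.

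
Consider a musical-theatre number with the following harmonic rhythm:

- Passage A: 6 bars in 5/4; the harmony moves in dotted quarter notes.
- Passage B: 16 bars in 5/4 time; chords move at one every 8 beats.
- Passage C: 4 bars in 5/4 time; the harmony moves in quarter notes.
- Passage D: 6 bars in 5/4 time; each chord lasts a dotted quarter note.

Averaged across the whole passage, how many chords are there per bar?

35/16 chords per bar

A: 6 × 5 = 30 beats ÷ 1.5 = 20 chords.
B: 16 × 5 = 80 beats ÷ 8 = 10 chords.
C: 4 × 5 = 20 beats ÷ 1 = 20 chords.
D: 6 × 5 = 30 beats ÷ 1.5 = 20 chords.
Overall: 70 chords over 32 bars → 70/32 = 35/16 chords per bar.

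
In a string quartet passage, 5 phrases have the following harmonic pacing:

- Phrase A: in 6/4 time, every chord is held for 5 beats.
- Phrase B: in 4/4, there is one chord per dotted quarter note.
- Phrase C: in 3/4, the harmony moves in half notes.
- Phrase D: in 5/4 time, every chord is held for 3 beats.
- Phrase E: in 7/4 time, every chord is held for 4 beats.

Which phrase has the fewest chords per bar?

A: each chord is 5 beats in 6/4, so 1.2 per bar.
B: each chord is 1.5 beats in 4/4, so 8/3 per bar.
C: each chord is 2 beats in 3/4, so 1.5 per bar.
D: each chord is 3 beats in 5/4, so 5/3 per bar.
E: each chord is 4 beats in 7/4, so 1.75 per bar.
Slowest is A at 1.2 chords/bar.

Phrase A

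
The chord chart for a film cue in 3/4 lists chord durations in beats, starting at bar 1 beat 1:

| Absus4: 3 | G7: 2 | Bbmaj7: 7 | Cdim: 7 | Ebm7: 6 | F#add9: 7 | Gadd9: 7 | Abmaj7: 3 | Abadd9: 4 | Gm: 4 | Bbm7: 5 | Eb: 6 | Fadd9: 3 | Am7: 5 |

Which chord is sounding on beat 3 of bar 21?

Fadd9

Beat 3 of bar 21 is beat (21−1)×3 + 3 = 63 overall.
Running totals: Absus4 ends at 3, G7 ends at 5, Bbmaj7 ends at 12, Cdim ends at 19, Ebm7 ends at 25, F#add9 ends at 32, Gadd9 ends at 39, Abmaj7 ends at 42, Abadd9 ends at 46, Gm ends at 50, Bbm7 ends at 55, Eb ends at 61, Fadd9 ends at 64.
Beat 63 falls within Fadd9.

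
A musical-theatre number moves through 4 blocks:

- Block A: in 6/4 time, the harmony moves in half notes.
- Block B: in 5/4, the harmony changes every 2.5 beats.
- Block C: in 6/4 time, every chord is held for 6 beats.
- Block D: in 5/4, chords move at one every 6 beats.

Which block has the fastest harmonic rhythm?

A: each chord is 2 beats in 6/4, so 3 per bar.
B: each chord is 2.5 beats in 5/4, so 2 per bar.
C: each chord is 6 beats in 6/4, so 1 per bar.
D: each chord is 6 beats in 5/4, so 5/6 per bar.
Fastest is A at 3 chords/bar.

Block A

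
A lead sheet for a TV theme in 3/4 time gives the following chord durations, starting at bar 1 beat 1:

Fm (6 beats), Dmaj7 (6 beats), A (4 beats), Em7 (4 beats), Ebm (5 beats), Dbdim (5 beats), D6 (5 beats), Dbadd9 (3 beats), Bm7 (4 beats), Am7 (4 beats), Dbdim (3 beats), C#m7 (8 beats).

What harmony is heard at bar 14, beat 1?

Beat 1 of bar 14 is beat (14−1)×3 + 1 = 40 overall.
Running totals: Fm ends at 6, Dmaj7 ends at 12, A ends at 16, Em7 ends at 20, Ebm ends at 25, Dbdim ends at 30, D6 ends at 35, Dbadd9 ends at 38, Bm7 ends at 42.
Beat 40 falls within Bm7.

Bm7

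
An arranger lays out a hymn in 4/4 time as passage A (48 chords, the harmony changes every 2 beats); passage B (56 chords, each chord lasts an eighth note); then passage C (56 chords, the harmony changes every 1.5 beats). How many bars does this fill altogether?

52 bars

A: 48 × 2 = 96 beats = 24 bars.
B: 56 × 0.5 = 28 beats = 7 bars.
C: 56 × 1.5 = 84 beats = 21 bars.
Total: 24 + 7 + 21 = 52 bars.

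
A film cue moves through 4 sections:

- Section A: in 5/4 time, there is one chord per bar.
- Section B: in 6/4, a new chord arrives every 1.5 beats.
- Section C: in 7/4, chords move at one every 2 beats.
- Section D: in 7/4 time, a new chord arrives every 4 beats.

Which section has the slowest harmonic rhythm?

Section A

A: 5/5 = 1 chord/bar.
B: 6/1.5 = 4 chords/bar.
C: 7/2 = 3.5 chords/bar.
D: 7/4 = 1.75 chords/bar.
Slowest is A at 1 chords/bar.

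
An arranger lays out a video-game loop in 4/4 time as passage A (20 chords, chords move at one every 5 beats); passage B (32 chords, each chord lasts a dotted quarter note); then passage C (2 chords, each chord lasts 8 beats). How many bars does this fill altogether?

41 bars

A: 20 × 5 = 100 beats = 25 bars.
B: 32 × 1.5 = 48 beats = 12 bars.
C: 2 × 8 = 16 beats = 4 bars.
Total: 25 + 12 + 4 = 41 bars.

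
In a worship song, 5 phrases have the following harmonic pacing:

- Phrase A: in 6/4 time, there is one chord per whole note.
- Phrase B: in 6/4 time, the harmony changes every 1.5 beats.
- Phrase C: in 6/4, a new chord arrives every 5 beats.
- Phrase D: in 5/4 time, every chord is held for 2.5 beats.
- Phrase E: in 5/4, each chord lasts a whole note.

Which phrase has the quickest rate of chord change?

A: each chord is 4 beats in 6/4, so 1.5 per bar.
B: each chord is 1.5 beats in 6/4, so 4 per bar.
C: each chord is 5 beats in 6/4, so 1.2 per bar.
D: each chord is 2.5 beats in 5/4, so 2 per bar.
E: each chord is 4 beats in 5/4, so 1.25 per bar.
Fastest is B at 4 chords/bar.

Phrase B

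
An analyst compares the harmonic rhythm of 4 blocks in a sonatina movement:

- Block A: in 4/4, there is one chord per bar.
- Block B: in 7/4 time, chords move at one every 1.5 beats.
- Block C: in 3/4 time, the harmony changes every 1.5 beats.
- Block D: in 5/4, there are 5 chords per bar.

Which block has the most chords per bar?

Block D

A: 4 beats/bar ÷ 4 beats/chord = 1 chord/bar.
B: 7 beats/bar ÷ 1.5 beats/chord = 14/3 chords/bar.
C: 3 beats/bar ÷ 1.5 beats/chord = 2 chords/bar.
D: 5 beats/bar ÷ 1 beat/chord = 5 chords/bar.
Fastest is D at 5 chords/bar.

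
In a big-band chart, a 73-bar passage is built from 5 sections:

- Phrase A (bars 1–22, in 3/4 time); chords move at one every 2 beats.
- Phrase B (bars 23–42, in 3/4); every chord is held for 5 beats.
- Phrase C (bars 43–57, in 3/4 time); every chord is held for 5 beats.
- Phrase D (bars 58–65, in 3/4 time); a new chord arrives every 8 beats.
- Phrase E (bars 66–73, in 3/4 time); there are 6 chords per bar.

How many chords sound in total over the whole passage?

A has 66 beats and chords last 2 each, so 33 chords.
B has 60 beats and chords last 5 each, so 12 chords.
C has 45 beats and chords last 5 each, so 9 chords.
D has 24 beats and chords last 8 each, so 3 chords.
E has 24 beats and chords last 0.5 each, so 48 chords.
Total: 33 + 12 + 9 + 3 + 48 = 105.

105 chords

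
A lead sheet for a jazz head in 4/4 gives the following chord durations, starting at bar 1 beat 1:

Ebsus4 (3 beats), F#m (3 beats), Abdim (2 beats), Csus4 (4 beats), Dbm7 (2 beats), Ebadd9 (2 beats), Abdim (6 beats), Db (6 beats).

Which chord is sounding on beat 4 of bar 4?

Beat 4 of bar 4 is beat (4−1)×4 + 4 = 16 overall.
Running totals: Ebsus4 ends at 3, F#m ends at 6, Abdim ends at 8, Csus4 ends at 12, Dbm7 ends at 14, Ebadd9 ends at 16.
Beat 16 falls within Ebadd9.

Ebadd9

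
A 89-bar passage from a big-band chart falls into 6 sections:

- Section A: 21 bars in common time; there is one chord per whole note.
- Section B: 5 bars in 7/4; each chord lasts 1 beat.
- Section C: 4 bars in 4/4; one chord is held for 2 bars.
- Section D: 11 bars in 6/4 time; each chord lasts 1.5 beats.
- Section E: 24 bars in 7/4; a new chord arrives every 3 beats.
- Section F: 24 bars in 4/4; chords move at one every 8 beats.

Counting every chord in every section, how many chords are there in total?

A: 21·4 = 84 beats, 84/4 = 21 chords.
B: 5·7 = 35 beats, 35/1 = 35 chords.
C: 4·4 = 16 beats, 16/8 = 2 chords.
D: 11·6 = 66 beats, 66/1.5 = 44 chords.
E: 24·7 = 168 beats, 168/3 = 56 chords.
F: 24·4 = 96 beats, 96/8 = 12 chords.
Total: 21 + 35 + 2 + 44 + 56 + 12 = 170.

170 chords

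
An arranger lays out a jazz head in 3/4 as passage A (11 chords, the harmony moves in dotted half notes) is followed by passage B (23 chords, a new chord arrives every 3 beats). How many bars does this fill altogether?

A: 11 × 3 = 33 beats = 11 bars.
B: 23 × 3 = 69 beats = 23 bars.
Total: 11 + 23 = 34 bars.

34 bars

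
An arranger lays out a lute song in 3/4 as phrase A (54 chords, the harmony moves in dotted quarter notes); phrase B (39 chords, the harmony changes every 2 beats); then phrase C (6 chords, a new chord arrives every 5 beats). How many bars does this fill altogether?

A: 54 × 1.5 = 81 beats = 27 bars.
B: 39 × 2 = 78 beats = 26 bars.
C: 6 × 5 = 30 beats = 10 bars.
Total: 27 + 26 + 10 = 63 bars.

63 bars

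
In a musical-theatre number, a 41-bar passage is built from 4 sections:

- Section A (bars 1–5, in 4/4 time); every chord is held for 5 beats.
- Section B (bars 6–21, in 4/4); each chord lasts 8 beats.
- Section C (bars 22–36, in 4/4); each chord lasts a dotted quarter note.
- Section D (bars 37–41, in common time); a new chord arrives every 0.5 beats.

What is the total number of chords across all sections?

A has 20 beats and chords last 5 each, so 4 chords.
B has 64 beats and chords last 8 each, so 8 chords.
C has 60 beats and chords last 1.5 each, so 40 chords.
D has 20 beats and chords last 0.5 each, so 40 chords.
Total: 4 + 8 + 40 + 40 = 92.

92 chords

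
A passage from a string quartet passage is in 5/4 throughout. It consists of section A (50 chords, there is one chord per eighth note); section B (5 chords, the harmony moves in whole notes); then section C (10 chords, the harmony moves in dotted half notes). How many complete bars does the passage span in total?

15 bars

A: 50 × 0.5 = 25 beats = 5 bars.
B: 5 × 4 = 20 beats = 4 bars.
C: 10 × 3 = 30 beats = 6 bars.
Total: 5 + 4 + 6 = 15 bars.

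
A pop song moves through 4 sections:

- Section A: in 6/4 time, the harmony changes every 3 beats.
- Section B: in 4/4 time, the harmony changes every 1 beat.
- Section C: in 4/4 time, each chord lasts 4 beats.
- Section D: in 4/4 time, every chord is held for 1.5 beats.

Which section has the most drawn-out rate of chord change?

Section C

A: each chord is 3 beats in 6/4, so 2 per bar.
B: each chord is 1 beat in 4/4, so 4 per bar.
C: each chord is 4 beats in 4/4, so 1 per bar.
D: each chord is 1.5 beats in 4/4, so 8/3 per bar.
Slowest is C at 1 chords/bar.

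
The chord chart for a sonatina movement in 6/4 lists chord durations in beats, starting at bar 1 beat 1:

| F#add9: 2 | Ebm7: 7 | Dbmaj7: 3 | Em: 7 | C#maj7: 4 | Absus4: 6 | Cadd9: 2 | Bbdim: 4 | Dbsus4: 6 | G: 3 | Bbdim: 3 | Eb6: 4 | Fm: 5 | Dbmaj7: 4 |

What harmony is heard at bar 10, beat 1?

Fm

Beat 1 of bar 10 is beat (10−1)×6 + 1 = 55 overall.
Running totals: F#add9 ends at 2, Ebm7 ends at 9, Dbmaj7 ends at 12, Em ends at 19, C#maj7 ends at 23, Absus4 ends at 29, Cadd9 ends at 31, Bbdim ends at 35, Dbsus4 ends at 41, G ends at 44, Bbdim ends at 47, Eb6 ends at 51, Fm ends at 56.
Beat 55 falls within Fm.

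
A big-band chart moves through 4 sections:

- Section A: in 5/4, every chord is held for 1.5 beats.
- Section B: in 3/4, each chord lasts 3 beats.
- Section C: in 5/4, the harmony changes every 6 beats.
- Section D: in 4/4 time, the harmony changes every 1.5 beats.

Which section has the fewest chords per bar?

A: 5 beats/bar ÷ 1.5 beats/chord = 10/3 chords/bar.
B: 3 beats/bar ÷ 3 beats/chord = 1 chord/bar.
C: 5 beats/bar ÷ 6 beats/chord = 5/6 chords/bar.
D: 4 beats/bar ÷ 1.5 beats/chord = 8/3 chords/bar.
Slowest is C at 5/6 chords/bar.

Section C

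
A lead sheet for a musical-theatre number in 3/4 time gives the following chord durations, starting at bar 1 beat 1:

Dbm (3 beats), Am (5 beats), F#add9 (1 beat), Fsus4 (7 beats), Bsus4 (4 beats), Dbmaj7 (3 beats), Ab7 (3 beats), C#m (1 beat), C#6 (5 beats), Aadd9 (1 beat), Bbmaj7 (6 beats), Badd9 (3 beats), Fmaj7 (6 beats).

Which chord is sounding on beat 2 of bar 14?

Beat 2 of bar 14 is beat (14−1)×3 + 2 = 41 overall.
Running totals: Dbm ends at 3, Am ends at 8, F#add9 ends at 9, Fsus4 ends at 16, Bsus4 ends at 20, Dbmaj7 ends at 23, Ab7 ends at 26, C#m ends at 27, C#6 ends at 32, Aadd9 ends at 33, Bbmaj7 ends at 39, Badd9 ends at 42.
Beat 41 falls within Badd9.

Badd9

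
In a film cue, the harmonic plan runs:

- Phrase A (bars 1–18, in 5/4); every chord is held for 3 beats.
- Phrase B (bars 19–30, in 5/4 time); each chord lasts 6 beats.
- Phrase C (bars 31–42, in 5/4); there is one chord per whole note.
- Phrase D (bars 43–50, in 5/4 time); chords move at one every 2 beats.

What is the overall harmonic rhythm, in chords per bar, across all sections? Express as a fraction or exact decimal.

A: 18 bars of 5 beats is 90 beats; at 3 beats each that's 30 chords.
B: 12 bars of 5 beats is 60 beats; at 6 beats each that's 10 chords.
C: 12 bars of 5 beats is 60 beats; at 4 beats each that's 15 chords.
D: 8 bars of 5 beats is 40 beats; at 2 beats each that's 20 chords.
Overall: 75 chords over 50 bars → 75/50 = 1.5 chords per bar.

1.5 chords per bar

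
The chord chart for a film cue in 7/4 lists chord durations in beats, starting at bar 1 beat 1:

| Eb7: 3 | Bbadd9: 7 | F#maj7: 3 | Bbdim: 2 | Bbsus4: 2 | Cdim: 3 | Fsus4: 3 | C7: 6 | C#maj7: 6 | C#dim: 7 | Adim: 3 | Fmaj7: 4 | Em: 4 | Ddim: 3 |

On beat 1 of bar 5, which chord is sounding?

C7

Beat 1 of bar 5 is beat (5−1)×7 + 1 = 29 overall.
Running totals: Eb7 ends at 3, Bbadd9 ends at 10, F#maj7 ends at 13, Bbdim ends at 15, Bbsus4 ends at 17, Cdim ends at 20, Fsus4 ends at 23, C7 ends at 29.
Beat 29 falls within C7.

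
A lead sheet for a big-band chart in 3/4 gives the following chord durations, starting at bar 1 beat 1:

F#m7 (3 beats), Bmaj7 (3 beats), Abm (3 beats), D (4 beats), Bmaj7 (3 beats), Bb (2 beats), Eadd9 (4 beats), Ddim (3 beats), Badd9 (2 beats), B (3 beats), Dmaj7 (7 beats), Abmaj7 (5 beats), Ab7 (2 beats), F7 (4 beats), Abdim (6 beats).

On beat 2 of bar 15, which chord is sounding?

Beat 2 of bar 15 is beat (15−1)×3 + 2 = 44 overall.
Running totals: F#m7 ends at 3, Bmaj7 ends at 6, Abm ends at 9, D ends at 13, Bmaj7 ends at 16, Bb ends at 18, Eadd9 ends at 22, Ddim ends at 25, Badd9 ends at 27, B ends at 30, Dmaj7 ends at 37, Abmaj7 ends at 42, Ab7 ends at 44.
Beat 44 falls within Ab7.

Ab7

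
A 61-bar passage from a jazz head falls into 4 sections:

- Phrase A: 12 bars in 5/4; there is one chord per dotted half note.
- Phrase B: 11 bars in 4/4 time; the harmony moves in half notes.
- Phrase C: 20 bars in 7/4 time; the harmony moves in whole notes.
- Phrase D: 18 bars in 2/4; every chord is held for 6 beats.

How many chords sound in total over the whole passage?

A: 12·5 = 60 beats, 60/3 = 20 chords.
B: 11·4 = 44 beats, 44/2 = 22 chords.
C: 20·7 = 140 beats, 140/4 = 35 chords.
D: 18·2 = 36 beats, 36/6 = 6 chords.
Total: 20 + 22 + 35 + 6 = 83.

83 chords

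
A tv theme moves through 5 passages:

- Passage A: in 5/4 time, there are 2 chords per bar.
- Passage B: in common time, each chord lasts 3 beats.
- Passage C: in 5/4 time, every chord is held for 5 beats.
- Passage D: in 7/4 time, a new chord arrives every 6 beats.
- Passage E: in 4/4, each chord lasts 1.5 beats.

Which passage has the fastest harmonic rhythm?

A: 5/2.5 = 2 chords/bar.
B: 4/3 = 4/3 chords/bar.
C: 5/5 = 1 chord/bar.
D: 7/6 = 7/6 chords/bar.
E: 4/1.5 = 8/3 chords/bar.
Fastest is E at 8/3 chords/bar.

Passage E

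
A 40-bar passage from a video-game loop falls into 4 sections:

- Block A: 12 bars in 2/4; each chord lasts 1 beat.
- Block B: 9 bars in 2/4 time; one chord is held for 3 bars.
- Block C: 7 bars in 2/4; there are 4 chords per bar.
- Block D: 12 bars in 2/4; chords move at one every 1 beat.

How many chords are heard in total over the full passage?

79 chords

A: 12 bars × 2 beats = 24 beats; 1 beat/chord → 24 chords.
B: 9 bars × 2 beats = 18 beats; 6 beats/chord → 3 chords.
C: 7 bars × 2 beats = 14 beats; 0.5 beats/chord → 28 chords.
D: 12 bars × 2 beats = 24 beats; 1 beat/chord → 24 chords.
Total: 24 + 3 + 28 + 24 = 79.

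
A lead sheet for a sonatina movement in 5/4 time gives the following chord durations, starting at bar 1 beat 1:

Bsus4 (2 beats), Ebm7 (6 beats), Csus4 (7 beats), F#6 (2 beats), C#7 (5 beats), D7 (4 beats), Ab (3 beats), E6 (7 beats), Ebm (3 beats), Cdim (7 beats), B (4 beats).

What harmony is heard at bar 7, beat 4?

Beat 4 of bar 7 is beat (7−1)×5 + 4 = 34 overall.
Running totals: Bsus4 ends at 2, Ebm7 ends at 8, Csus4 ends at 15, F#6 ends at 17, C#7 ends at 22, D7 ends at 26, Ab ends at 29, E6 ends at 36.
Beat 34 falls within E6.

E6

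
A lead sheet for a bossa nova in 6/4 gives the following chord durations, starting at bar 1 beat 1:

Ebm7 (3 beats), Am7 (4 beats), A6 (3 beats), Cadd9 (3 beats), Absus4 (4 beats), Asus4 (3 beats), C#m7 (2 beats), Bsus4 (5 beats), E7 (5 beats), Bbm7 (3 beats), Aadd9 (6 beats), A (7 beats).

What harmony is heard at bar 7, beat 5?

Beat 5 of bar 7 is beat (7−1)×6 + 5 = 41 overall.
Running totals: Ebm7 ends at 3, Am7 ends at 7, A6 ends at 10, Cadd9 ends at 13, Absus4 ends at 17, Asus4 ends at 20, C#m7 ends at 22, Bsus4 ends at 27, E7 ends at 32, Bbm7 ends at 35, Aadd9 ends at 41.
Beat 41 falls within Aadd9.

Aadd9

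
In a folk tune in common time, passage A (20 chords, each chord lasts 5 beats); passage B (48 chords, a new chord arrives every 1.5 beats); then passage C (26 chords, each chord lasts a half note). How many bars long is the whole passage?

56 bars

A: 20 × 5 = 100 beats = 25 bars.
B: 48 × 1.5 = 72 beats = 18 bars.
C: 26 × 2 = 52 beats = 13 bars.
Total: 25 + 18 + 13 = 56 bars.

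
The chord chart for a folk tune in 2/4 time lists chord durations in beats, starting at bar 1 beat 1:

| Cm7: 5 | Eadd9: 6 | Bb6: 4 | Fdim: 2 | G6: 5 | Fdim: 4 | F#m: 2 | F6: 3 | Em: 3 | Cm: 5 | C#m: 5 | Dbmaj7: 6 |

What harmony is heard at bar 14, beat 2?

F#m

Beat 2 of bar 14 is beat (14−1)×2 + 2 = 28 overall.
Running totals: Cm7 ends at 5, Eadd9 ends at 11, Bb6 ends at 15, Fdim ends at 17, G6 ends at 22, Fdim ends at 26, F#m ends at 28.
Beat 28 falls within F#m.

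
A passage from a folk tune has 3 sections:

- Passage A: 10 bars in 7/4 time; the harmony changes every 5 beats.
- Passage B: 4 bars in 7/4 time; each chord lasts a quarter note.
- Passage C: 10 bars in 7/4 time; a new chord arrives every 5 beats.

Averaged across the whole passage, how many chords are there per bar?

7/3 chords per bar

A: 10 × 7 = 70 beats ÷ 5 = 14 chords.
B: 4 × 7 = 28 beats ÷ 1 = 28 chords.
C: 10 × 7 = 70 beats ÷ 5 = 14 chords.
Overall: 56 chords over 24 bars → 56/24 = 7/3 chords per bar.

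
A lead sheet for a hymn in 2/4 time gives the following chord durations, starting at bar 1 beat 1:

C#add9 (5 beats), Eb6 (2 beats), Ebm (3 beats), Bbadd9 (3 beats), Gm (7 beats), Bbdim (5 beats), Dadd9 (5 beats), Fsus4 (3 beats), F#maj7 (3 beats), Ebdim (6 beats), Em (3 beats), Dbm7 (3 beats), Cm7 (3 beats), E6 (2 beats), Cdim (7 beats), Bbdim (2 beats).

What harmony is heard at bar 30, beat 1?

Cdim

Beat 1 of bar 30 is beat (30−1)×2 + 1 = 59 overall.
Running totals: C#add9 ends at 5, Eb6 ends at 7, Ebm ends at 10, Bbadd9 ends at 13, Gm ends at 20, Bbdim ends at 25, Dadd9 ends at 30, Fsus4 ends at 33, F#maj7 ends at 36, Ebdim ends at 42, Em ends at 45, Dbm7 ends at 48, Cm7 ends at 51, E6 ends at 53, Cdim ends at 60.
Beat 59 falls within Cdim.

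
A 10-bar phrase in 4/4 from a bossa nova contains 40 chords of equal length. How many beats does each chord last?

10 bars × 4 beats/bar = 40 beats total.
40 beats ÷ 40 chords = 1 beats per chord.
(That is a quarter note.)

1 beat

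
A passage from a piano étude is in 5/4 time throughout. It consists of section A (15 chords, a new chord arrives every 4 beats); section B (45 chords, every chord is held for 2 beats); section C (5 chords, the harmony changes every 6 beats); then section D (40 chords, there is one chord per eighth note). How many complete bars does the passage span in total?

A: 15 × 4 = 60 beats = 12 bars.
B: 45 × 2 = 90 beats = 18 bars.
C: 5 × 6 = 30 beats = 6 bars.
D: 40 × 0.5 = 20 beats = 4 bars.
Total: 12 + 18 + 6 + 4 = 40 bars.

40 bars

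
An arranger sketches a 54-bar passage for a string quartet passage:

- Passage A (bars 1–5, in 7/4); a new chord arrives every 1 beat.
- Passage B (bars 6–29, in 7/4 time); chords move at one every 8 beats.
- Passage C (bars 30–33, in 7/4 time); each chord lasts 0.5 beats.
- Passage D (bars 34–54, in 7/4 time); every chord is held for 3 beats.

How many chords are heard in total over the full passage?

A: 5 bars × 7 beats = 35 beats; 1 beat/chord → 35 chords.
B: 24 bars × 7 beats = 168 beats; 8 beats/chord → 21 chords.
C: 4 bars × 7 beats = 28 beats; 0.5 beats/chord → 56 chords.
D: 21 bars × 7 beats = 147 beats; 3 beats/chord → 49 chords.
Total: 35 + 21 + 56 + 49 = 161.

161 chords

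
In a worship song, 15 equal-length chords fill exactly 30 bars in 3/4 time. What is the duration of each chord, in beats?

6 beats

30 bars × 3 beats/bar = 90 beats total.
90 beats ÷ 15 chords = 6 beats per chord.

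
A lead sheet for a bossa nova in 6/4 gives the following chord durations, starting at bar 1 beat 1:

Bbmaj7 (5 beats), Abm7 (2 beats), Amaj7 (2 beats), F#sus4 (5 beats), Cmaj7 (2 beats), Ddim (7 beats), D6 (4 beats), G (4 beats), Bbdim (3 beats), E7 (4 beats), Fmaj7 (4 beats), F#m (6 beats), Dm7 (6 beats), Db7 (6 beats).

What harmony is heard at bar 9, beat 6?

Dm7

Beat 6 of bar 9 is beat (9−1)×6 + 6 = 54 overall.
Running totals: Bbmaj7 ends at 5, Abm7 ends at 7, Amaj7 ends at 9, F#sus4 ends at 14, Cmaj7 ends at 16, Ddim ends at 23, D6 ends at 27, G ends at 31, Bbdim ends at 34, E7 ends at 38, Fmaj7 ends at 42, F#m ends at 48, Dm7 ends at 54.
Beat 54 falls within Dm7.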